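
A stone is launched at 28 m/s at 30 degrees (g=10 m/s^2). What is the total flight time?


Given: v0 = 28 m/s, theta = 30 deg, g = 10 m/s^2
sin(30) = 1/2
Using T = 2*v0*sin(theta) / g
T = 2*28*1/2 / 10
T = 28 / 10
T = 14/5 s

14/5 s


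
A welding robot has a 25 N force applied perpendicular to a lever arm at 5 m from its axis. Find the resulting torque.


Given: F = 25 N, r = 5 m, angle = 90 deg (perpendicular)
Using tau = F * r * sin(90)
sin(90) = 1
tau = 25 * 5 * 1
tau = 125 Nm

125 Nm


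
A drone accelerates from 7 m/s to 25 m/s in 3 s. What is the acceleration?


Given: initial velocity v0 = 7 m/s, final velocity v = 25 m/s, time t = 3 s
Using a = (v - v0) / t
a = (25 - 7) / 3
a = 18 / 3
a = 6 m/s^2

6 m/s^2


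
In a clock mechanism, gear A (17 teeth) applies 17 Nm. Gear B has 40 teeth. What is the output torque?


Given: N1 = 17, N2 = 40, T1 = 17 Nm
Using T2/T1 = N2/N1
T2 = T1 * N2 / N1
T2 = 17 * 40 / 17
T2 = 680 / 17
T2 = 40 Nm

40 Nm


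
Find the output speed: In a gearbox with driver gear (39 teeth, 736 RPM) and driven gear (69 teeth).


Given: N1 = 39 teeth, w1 = 736 RPM, N2 = 69 teeth
Using N1*w1 = N2*w2
w2 = N1*w1 / N2
w2 = 39*736 / 69
w2 = 28704 / 69
w2 = 416 RPM

416 RPM


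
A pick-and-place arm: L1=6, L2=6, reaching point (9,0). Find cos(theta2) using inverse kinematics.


Given: L1 = 6, L2 = 6, target (x, y) = (9, 0)
Using cos(theta2) = (x^2 + y^2 - L1^2 - L2^2) / (2*L1*L2)
x^2 + y^2 = 9^2 + 0 = 81
L1^2 + L2^2 = 36 + 36 = 72
Numerator = 81 - 72 = 9
Denominator = 2*6*6 = 72
cos(theta2) = 9/72 = 1/8

1/8


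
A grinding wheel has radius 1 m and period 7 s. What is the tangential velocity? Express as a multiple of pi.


Given: radius r = 1 m, period T = 7 s
Using v = 2*pi*r / T
v = 2*pi*1 / 7
v = 2*pi / 7
v = 2/7*pi m/s

2/7*pi m/s


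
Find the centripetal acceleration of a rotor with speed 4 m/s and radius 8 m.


Given: v = 4 m/s, r = 8 m
Using a_c = v^2 / r
a_c = 4^2 / 8
a_c = 16 / 8
a_c = 2 m/s^2

2 m/s^2


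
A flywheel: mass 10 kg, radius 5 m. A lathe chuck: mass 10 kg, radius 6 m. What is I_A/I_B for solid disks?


Given: M1=10 kg, R1=5 m, M2=10 kg, R2=6 m
For a disk: I = (1/2)*M*R^2, so I_A/I_B = (M1*R1^2)/(M2*R2^2)
M1*R1^2 = 10*25 = 250
M2*R2^2 = 10*36 = 360
I_A/I_B = 250/360 = 25/36

25/36


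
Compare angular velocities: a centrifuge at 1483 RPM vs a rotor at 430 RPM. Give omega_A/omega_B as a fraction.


Given: RPM_A = 1483, RPM_B = 430
omega = 2*pi*RPM/60, so omega_A/omega_B = RPM_A / RPM_B
omega_A/omega_B = 1483 / 430
omega_A/omega_B = 1483/430

1483/430


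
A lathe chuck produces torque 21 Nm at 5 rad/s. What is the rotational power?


Given: tau = 21 Nm, omega = 5 rad/s
Using P = tau * omega
P = 21 * 5
P = 105 W

105 W


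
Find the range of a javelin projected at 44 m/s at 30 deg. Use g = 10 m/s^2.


Given: v0 = 44 m/s, theta = 30 deg, g = 10 m/s^2
sin(2*30) = sin(60) = sqrt(3)/2
Using R = v0^2 * sin(2*theta) / g
R = 44^2 * (sqrt(3)/2) / 10
R = 1936 * sqrt(3) / 20
R = 484/5*sqrt(3) m

484/5*sqrt(3) m


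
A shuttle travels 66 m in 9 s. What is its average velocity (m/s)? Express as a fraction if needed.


Given: distance d = 66 m, time t = 9 s
Using v = d / t
v = 66 / 9
v = 22/3 m/s

22/3 m/s


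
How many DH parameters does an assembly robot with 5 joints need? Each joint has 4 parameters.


Given: 5 joints, 4 DH parameters per joint (d, theta, a, alpha)
Total DH parameters = number_of_joints * 4
Total = 5 * 4
Total = 20

20


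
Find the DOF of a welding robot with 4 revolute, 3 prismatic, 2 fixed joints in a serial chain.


Given: serial robot with 4 revolute, 3 prismatic, 2 fixed joints
DOF contribution per joint type: revolute=1, prismatic=1, spherical=3, fixed=0
DOF = 4*1 + 3*1 + 2*0
DOF = 7

7


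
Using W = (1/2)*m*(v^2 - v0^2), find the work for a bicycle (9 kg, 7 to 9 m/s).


Given: m = 9 kg, v0 = 7 m/s, v = 9 m/s
Using W = (1/2)*m*(v^2 - v0^2)
v^2 = 9^2 = 81
v0^2 = 7^2 = 49
v^2 - v0^2 = 81 - 49 = 32
W = (1/2)*9*32 = 144 J

144 J


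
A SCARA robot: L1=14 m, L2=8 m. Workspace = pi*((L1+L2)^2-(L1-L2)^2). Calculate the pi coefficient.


Given: L1 = 14, L2 = 8
(L1+L2)^2 = (22)^2 = 484
(L1-L2)^2 = (6)^2 = 36
Difference = 484 - 36 = 448
This equals 4*L1*L2 = 4*14*8 = 448
Workspace area = 448*pi

448


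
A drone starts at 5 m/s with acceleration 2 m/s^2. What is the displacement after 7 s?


Given: v0 = 5 m/s, a = 2 m/s^2, t = 7 s
Using s = v0*t + (1/2)*a*t^2
s = 5*7 + (1/2)*2*7^2
s = 35 + (1/2)*98
s = 35 + 49
s = 84

84 m


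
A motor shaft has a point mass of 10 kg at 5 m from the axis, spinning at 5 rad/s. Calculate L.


Given: m = 10 kg, r = 5 m, omega = 5 rad/s
For a point mass: I = m*r^2
I = 10*5^2 = 10*25 = 250
L = I*omega = 250*5
L = 1250 kg*m^2/s

1250 kg*m^2/s


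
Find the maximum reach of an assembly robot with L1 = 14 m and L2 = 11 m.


Given: L1 = 14 m, L2 = 11 m
For a 2-link planar arm, max reach = L1 + L2 (fully extended)
Max reach = 14 + 11
Max reach = 25 m

25 m


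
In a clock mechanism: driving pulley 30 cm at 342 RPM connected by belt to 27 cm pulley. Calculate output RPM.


Given: D1 = 30 cm, w1 = 342 RPM, D2 = 27 cm
Using D1*w1 = D2*w2
w2 = D1*w1 / D2
w2 = 30*342 / 27
w2 = 10260 / 27
w2 = 380 RPM

380 RPM


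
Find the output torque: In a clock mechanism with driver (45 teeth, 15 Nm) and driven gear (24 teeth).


Given: N1 = 45, N2 = 24, T1 = 15 Nm
Using T2/T1 = N2/N1
T2 = T1 * N2 / N1
T2 = 15 * 24 / 45
T2 = 360 / 45
T2 = 8 Nm

8 Nm


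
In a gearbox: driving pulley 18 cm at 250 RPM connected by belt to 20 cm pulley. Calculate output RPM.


Given: D1 = 18 cm, w1 = 250 RPM, D2 = 20 cm
Using D1*w1 = D2*w2
w2 = D1*w1 / D2
w2 = 18*250 / 20
w2 = 4500 / 20
w2 = 225 RPM

225 RPM


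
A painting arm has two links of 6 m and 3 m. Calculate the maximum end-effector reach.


Given: L1 = 6 m, L2 = 3 m
For a 2-link planar arm, max reach = L1 + L2 (fully extended)
Max reach = 6 + 3
Max reach = 9 m

9 m


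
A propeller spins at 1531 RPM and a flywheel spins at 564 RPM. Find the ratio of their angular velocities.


Given: RPM_A = 1531, RPM_B = 564
omega = 2*pi*RPM/60, so omega_A/omega_B = RPM_A / RPM_B
omega_A/omega_B = 1531 / 564
omega_A/omega_B = 1531/564

1531/564


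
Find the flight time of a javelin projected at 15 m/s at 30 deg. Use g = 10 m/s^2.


Given: v0 = 15 m/s, theta = 30 deg, g = 10 m/s^2
sin(30) = 1/2
Using T = 2*v0*sin(theta) / g
T = 2*15*1/2 / 10
T = 15 / 10
T = 3/2 s

3/2 s


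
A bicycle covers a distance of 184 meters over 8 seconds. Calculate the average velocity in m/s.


Given: distance d = 184 m, time t = 8 s
Using v = d / t
v = 184 / 8
v = 23 m/s

23 m/s


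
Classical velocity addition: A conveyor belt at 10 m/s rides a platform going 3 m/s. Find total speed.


Given: object velocity = 10 m/s, platform velocity = 3 m/s (same direction)
Using classical velocity addition: v_total = v_object + v_platform
v_total = 10 + 3
v_total = 13 m/s

13 m/s


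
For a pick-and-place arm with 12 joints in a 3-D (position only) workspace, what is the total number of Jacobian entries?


Given: task space dimension = 3, joints = 12
Jacobian is a 3 x 12 matrix
Total entries = rows * columns
Total = 3 * 12
Total = 36

36


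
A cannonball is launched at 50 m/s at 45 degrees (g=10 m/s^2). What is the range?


Given: v0 = 50 m/s, theta = 45 deg, g = 10 m/s^2
sin(2*45) = sin(90) = 1
Using R = v0^2 * sin(2*theta) / g
R = 50^2 * 1 / 10
R = 2500 / 10
R = 250 m

250 m


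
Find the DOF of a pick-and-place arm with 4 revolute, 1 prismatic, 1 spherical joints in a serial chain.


Given: serial robot with 4 revolute, 1 prismatic, 1 spherical joints
DOF contribution per joint type: revolute=1, prismatic=1, spherical=3, fixed=0
DOF = 4*1 + 1*1 + 1*3
DOF = 8

8


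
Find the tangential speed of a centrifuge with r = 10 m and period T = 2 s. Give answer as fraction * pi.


Given: radius r = 10 m, period T = 2 s
Using v = 2*pi*r / T
v = 2*pi*10 / 2
v = 20*pi / 2
v = 10*pi m/s

10*pi m/s


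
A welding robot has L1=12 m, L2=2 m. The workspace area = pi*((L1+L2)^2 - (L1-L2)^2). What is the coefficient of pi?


Given: L1 = 12, L2 = 2
(L1+L2)^2 = (14)^2 = 196
(L1-L2)^2 = (10)^2 = 100
Difference = 196 - 100 = 96
This equals 4*L1*L2 = 4*12*2 = 96
Workspace area = 96*pi

96


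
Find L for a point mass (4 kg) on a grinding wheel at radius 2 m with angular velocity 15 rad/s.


Given: m = 4 kg, r = 2 m, omega = 15 rad/s
For a point mass: I = m*r^2
I = 4*2^2 = 4*4 = 16
L = I*omega = 16*15
L = 240 kg*m^2/s

240 kg*m^2/s


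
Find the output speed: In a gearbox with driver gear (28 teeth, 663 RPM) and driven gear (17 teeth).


Given: N1 = 28 teeth, w1 = 663 RPM, N2 = 17 teeth
Using N1*w1 = N2*w2
w2 = N1*w1 / N2
w2 = 28*663 / 17
w2 = 18564 / 17
w2 = 1092 RPM

1092 RPM


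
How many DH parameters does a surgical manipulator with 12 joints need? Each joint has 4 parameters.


Given: 12 joints, 4 DH parameters per joint (d, theta, a, alpha)
Total DH parameters = number_of_joints * 4
Total = 12 * 4
Total = 48

48


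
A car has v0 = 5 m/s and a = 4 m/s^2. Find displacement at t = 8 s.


Given: v0 = 5 m/s, a = 4 m/s^2, t = 8 s
Using s = v0*t + (1/2)*a*t^2
s = 5*8 + (1/2)*4*8^2
s = 40 + (1/2)*256
s = 40 + 128
s = 168

168 m


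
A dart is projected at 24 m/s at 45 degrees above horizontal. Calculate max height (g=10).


Given: v0 = 24 m/s, theta = 45 deg, g = 10 m/s^2
sin^2(45) = 1/2
Using H = v0^2 * sin^2(theta) / (2*g)
H = 24^2 * 1/2 / (2*10)
H = 576 * 1/2 / 20
H = 288 / 20
H = 72/5 m

72/5 m


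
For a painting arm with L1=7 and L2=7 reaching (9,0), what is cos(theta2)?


Given: L1 = 7, L2 = 7, target (x, y) = (9, 0)
Using cos(theta2) = (x^2 + y^2 - L1^2 - L2^2) / (2*L1*L2)
x^2 + y^2 = 9^2 + 0 = 81
L1^2 + L2^2 = 49 + 49 = 98
Numerator = 81 - 98 = -17
Denominator = 2*7*7 = 98
cos(theta2) = -17/98 = -17/98

-17/98


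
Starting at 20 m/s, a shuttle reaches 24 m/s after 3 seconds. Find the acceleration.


Given: initial velocity v0 = 20 m/s, final velocity v = 24 m/s, time t = 3 s
Using a = (v - v0) / t
a = (24 - 20) / 3
a = 4 / 3
a = 4/3 m/s^2

4/3 m/s^2


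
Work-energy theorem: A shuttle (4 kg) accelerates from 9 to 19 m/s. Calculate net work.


Given: m = 4 kg, v0 = 9 m/s, v = 19 m/s
Using W = (1/2)*m*(v^2 - v0^2)
v^2 = 19^2 = 361
v0^2 = 9^2 = 81
v^2 - v0^2 = 361 - 81 = 280
W = (1/2)*4*280 = 560 J

560 J


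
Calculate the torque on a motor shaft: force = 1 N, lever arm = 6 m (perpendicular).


Given: F = 1 N, r = 6 m, angle = 90 deg (perpendicular)
Using tau = F * r * sin(90)
sin(90) = 1
tau = 1 * 6 * 1
tau = 6 Nm

6 Nm


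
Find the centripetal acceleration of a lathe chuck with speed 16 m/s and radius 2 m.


Given: v = 16 m/s, r = 2 m
Using a_c = v^2 / r
a_c = 16^2 / 2
a_c = 256 / 2
a_c = 128 m/s^2

128 m/s^2


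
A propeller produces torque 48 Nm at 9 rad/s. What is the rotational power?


Given: tau = 48 Nm, omega = 9 rad/s
Using P = tau * omega
P = 48 * 9
P = 432 W

432 W


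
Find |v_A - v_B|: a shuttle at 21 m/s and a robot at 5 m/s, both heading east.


Given: v_A = 21 m/s east, v_B = 5 m/s east
Both move in the same direction; relative speed = |v_A - v_B|
|21 - 5| = |16|
= 16 m/s

16 m/s


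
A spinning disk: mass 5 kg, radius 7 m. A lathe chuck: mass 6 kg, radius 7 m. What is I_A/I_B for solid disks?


Given: M1=5 kg, R1=7 m, M2=6 kg, R2=7 m
For a disk: I = (1/2)*M*R^2, so I_A/I_B = (M1*R1^2)/(M2*R2^2)
M1*R1^2 = 5*49 = 245
M2*R2^2 = 6*49 = 294
I_A/I_B = 245/294 = 5/6

5/6


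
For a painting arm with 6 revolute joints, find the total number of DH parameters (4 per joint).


Given: 6 joints, 4 DH parameters per joint (d, theta, a, alpha)
Total DH parameters = number_of_joints * 4
Total = 6 * 4
Total = 24

24


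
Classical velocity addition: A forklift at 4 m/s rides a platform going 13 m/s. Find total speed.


Given: object velocity = 4 m/s, platform velocity = 13 m/s (same direction)
Using classical velocity addition: v_total = v_object + v_platform
v_total = 4 + 13
v_total = 17 m/s

17 m/s


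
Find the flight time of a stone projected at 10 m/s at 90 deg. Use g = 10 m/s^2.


Given: v0 = 10 m/s, theta = 90 deg, g = 10 m/s^2
sin(90) = 1
Using T = 2*v0*sin(theta) / g
T = 2*10*1 / 10
T = 20 / 10
T = 2 s

2 s


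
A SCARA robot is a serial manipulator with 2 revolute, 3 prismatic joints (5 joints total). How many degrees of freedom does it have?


Given: serial robot with 2 revolute, 3 prismatic joints
DOF contribution per joint type: revolute=1, prismatic=1, spherical=3, fixed=0
DOF = 2*1 + 3*1
DOF = 5

5


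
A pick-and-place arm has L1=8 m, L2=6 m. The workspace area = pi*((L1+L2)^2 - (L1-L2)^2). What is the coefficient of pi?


Given: L1 = 8, L2 = 6
(L1+L2)^2 = (14)^2 = 196
(L1-L2)^2 = (2)^2 = 4
Difference = 196 - 4 = 192
This equals 4*L1*L2 = 4*8*6 = 192
Workspace area = 192*pi

192


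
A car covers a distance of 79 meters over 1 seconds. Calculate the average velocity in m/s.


Given: distance d = 79 m, time t = 1 s
Using v = d / t
v = 79 / 1
v = 79 m/s

79 m/s


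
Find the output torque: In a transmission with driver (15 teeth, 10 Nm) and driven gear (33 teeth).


Given: N1 = 15, N2 = 33, T1 = 10 Nm
Using T2/T1 = N2/N1
T2 = T1 * N2 / N1
T2 = 10 * 33 / 15
T2 = 330 / 15
T2 = 22 Nm

22 Nm


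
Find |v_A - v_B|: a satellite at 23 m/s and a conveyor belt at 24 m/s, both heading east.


Given: v_A = 23 m/s east, v_B = 24 m/s east
Both move in the same direction; relative speed = |v_A - v_B|
|23 - 24| = |-1|
= 1 m/s

1 m/s


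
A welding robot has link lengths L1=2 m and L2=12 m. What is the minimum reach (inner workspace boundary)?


Given: L1 = 2 m, L2 = 12 m
For a 2-link planar arm, min reach = |L1 - L2| (second link folded back)
Min reach = |2 - 12|
Min reach = 10 m

10 m


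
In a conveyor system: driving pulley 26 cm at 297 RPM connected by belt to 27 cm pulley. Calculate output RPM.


Given: D1 = 26 cm, w1 = 297 RPM, D2 = 27 cm
Using D1*w1 = D2*w2
w2 = D1*w1 / D2
w2 = 26*297 / 27
w2 = 7722 / 27
w2 = 286 RPM

286 RPM


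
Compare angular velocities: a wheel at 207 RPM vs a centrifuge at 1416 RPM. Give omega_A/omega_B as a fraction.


Given: RPM_A = 207, RPM_B = 1416
omega = 2*pi*RPM/60, so omega_A/omega_B = RPM_A / RPM_B
omega_A/omega_B = 207 / 1416
omega_A/omega_B = 69/472

69/472


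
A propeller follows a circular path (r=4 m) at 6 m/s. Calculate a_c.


Given: v = 6 m/s, r = 4 m
Using a_c = v^2 / r
a_c = 6^2 / 4
a_c = 36 / 4
a_c = 9 m/s^2

9 m/s^2


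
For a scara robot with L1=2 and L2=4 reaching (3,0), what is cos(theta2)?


Given: L1 = 2, L2 = 4, target (x, y) = (3, 0)
Using cos(theta2) = (x^2 + y^2 - L1^2 - L2^2) / (2*L1*L2)
x^2 + y^2 = 3^2 + 0 = 9
L1^2 + L2^2 = 4 + 16 = 20
Numerator = 9 - 20 = -11
Denominator = 2*2*4 = 16
cos(theta2) = -11/16 = -11/16

-11/16


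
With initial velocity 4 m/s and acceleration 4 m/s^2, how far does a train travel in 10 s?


Given: v0 = 4 m/s, a = 4 m/s^2, t = 10 s
Using s = v0*t + (1/2)*a*t^2
s = 4*10 + (1/2)*4*10^2
s = 40 + (1/2)*400
s = 40 + 200
s = 240

240 m


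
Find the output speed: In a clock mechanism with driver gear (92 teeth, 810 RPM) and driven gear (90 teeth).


Given: N1 = 92 teeth, w1 = 810 RPM, N2 = 90 teeth
Using N1*w1 = N2*w2
w2 = N1*w1 / N2
w2 = 92*810 / 90
w2 = 74520 / 90
w2 = 828 RPM

828 RPM


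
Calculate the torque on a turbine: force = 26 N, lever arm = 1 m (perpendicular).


Given: F = 26 N, r = 1 m, angle = 90 deg (perpendicular)
Using tau = F * r * sin(90)
sin(90) = 1
tau = 26 * 1 * 1
tau = 26 Nm

26 Nm


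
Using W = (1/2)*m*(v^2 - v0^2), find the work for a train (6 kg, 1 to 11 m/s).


Given: m = 6 kg, v0 = 1 m/s, v = 11 m/s
Using W = (1/2)*m*(v^2 - v0^2)
v^2 = 11^2 = 121
v0^2 = 1^2 = 1
v^2 - v0^2 = 121 - 1 = 120
W = (1/2)*6*120 = 360 J

360 J


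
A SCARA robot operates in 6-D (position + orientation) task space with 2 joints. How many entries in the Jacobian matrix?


Given: task space dimension = 6, joints = 2
Jacobian is a 6 x 2 matrix
Total entries = rows * columns
Total = 6 * 2
Total = 12

12


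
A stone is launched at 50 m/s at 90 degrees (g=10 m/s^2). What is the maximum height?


Given: v0 = 50 m/s, theta = 90 deg, g = 10 m/s^2
sin^2(90) = 1
Using H = v0^2 * sin^2(theta) / (2*g)
H = 50^2 * 1 / (2*10)
H = 2500 * 1 / 20
H = 2500 / 20
H = 125 m

125 m


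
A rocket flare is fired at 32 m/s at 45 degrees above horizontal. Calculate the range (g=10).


Given: v0 = 32 m/s, theta = 45 deg, g = 10 m/s^2
sin(2*45) = sin(90) = 1
Using R = v0^2 * sin(2*theta) / g
R = 32^2 * 1 / 10
R = 1024 / 10
R = 512/5 m

512/5 m


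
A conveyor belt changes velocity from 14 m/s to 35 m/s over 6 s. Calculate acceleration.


Given: initial velocity v0 = 14 m/s, final velocity v = 35 m/s, time t = 6 s
Using a = (v - v0) / t
a = (35 - 14) / 6
a = 21 / 6
a = 7/2 m/s^2

7/2 m/s^2


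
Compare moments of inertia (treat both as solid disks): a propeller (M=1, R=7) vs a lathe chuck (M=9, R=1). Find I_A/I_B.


Given: M1=1 kg, R1=7 m, M2=9 kg, R2=1 m
For a disk: I = (1/2)*M*R^2, so I_A/I_B = (M1*R1^2)/(M2*R2^2)
M1*R1^2 = 1*49 = 49
M2*R2^2 = 9*1 = 9
I_A/I_B = 49/9 = 49/9

49/9


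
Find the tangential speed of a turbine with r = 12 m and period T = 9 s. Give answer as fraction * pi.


Given: radius r = 12 m, period T = 9 s
Using v = 2*pi*r / T
v = 2*pi*12 / 9
v = 24*pi / 9
v = 8/3*pi m/s

8/3*pi m/s


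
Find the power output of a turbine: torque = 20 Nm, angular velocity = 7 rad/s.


Given: tau = 20 Nm, omega = 7 rad/s
Using P = tau * omega
P = 20 * 7
P = 140 W

140 W


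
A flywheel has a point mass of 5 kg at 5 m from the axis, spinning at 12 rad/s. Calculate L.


Given: m = 5 kg, r = 5 m, omega = 12 rad/s
For a point mass: I = m*r^2
I = 5*5^2 = 5*25 = 125
L = I*omega = 125*12
L = 1500 kg*m^2/s

1500 kg*m^2/s


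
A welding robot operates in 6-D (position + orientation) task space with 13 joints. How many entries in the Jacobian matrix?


Given: task space dimension = 6, joints = 13
Jacobian is a 6 x 13 matrix
Total entries = rows * columns
Total = 6 * 13
Total = 78

78


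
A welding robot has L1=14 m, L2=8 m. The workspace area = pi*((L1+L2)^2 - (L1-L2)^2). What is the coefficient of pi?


Given: L1 = 14, L2 = 8
(L1+L2)^2 = (22)^2 = 484
(L1-L2)^2 = (6)^2 = 36
Difference = 484 - 36 = 448
This equals 4*L1*L2 = 4*14*8 = 448
Workspace area = 448*pi

448


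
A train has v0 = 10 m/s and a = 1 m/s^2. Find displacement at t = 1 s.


Given: v0 = 10 m/s, a = 1 m/s^2, t = 1 s
Using s = v0*t + (1/2)*a*t^2
s = 10*1 + (1/2)*1*1^2
s = 10 + (1/2)*1
s = 10 + 1/2
s = 21/2

21/2 m


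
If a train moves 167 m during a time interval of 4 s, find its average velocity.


Given: distance d = 167 m, time t = 4 s
Using v = d / t
v = 167 / 4
v = 167/4 m/s

167/4 m/s


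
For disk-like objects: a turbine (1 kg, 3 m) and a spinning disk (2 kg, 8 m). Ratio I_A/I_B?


Given: M1=1 kg, R1=3 m, M2=2 kg, R2=8 m
For a disk: I = (1/2)*M*R^2, so I_A/I_B = (M1*R1^2)/(M2*R2^2)
M1*R1^2 = 1*9 = 9
M2*R2^2 = 2*64 = 128
I_A/I_B = 9/128 = 9/128

9/128


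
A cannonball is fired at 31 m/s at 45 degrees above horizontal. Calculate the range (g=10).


Given: v0 = 31 m/s, theta = 45 deg, g = 10 m/s^2
sin(2*45) = sin(90) = 1
Using R = v0^2 * sin(2*theta) / g
R = 31^2 * 1 / 10
R = 961 / 10
R = 961/10 m

961/10 m


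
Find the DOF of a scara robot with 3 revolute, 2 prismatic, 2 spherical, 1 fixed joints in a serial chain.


Given: serial robot with 3 revolute, 2 prismatic, 2 spherical, 1 fixed joints
DOF contribution per joint type: revolute=1, prismatic=1, spherical=3, fixed=0
DOF = 3*1 + 2*1 + 2*3 + 1*0
DOF = 11

11


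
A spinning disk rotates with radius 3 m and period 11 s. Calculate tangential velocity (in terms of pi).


Given: radius r = 3 m, period T = 11 s
Using v = 2*pi*r / T
v = 2*pi*3 / 11
v = 6*pi / 11
v = 6/11*pi m/s

6/11*pi m/s


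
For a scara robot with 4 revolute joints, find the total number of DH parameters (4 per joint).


Given: 4 joints, 4 DH parameters per joint (d, theta, a, alpha)
Total DH parameters = number_of_joints * 4
Total = 4 * 4
Total = 16

16


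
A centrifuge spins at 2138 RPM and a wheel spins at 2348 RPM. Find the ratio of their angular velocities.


Given: RPM_A = 2138, RPM_B = 2348
omega = 2*pi*RPM/60, so omega_A/omega_B = RPM_A / RPM_B
omega_A/omega_B = 2138 / 2348
omega_A/omega_B = 1069/1174

1069/1174


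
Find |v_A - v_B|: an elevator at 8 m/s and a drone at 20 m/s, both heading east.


Given: v_A = 8 m/s east, v_B = 20 m/s east
Both move in the same direction; relative speed = |v_A - v_B|
|8 - 20| = |-12|
= 12 m/s

12 m/s


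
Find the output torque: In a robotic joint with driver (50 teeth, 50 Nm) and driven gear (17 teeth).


Given: N1 = 50, N2 = 17, T1 = 50 Nm
Using T2/T1 = N2/N1
T2 = T1 * N2 / N1
T2 = 50 * 17 / 50
T2 = 850 / 50
T2 = 17 Nm

17 Nm


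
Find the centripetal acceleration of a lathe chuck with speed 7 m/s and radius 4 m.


Given: v = 7 m/s, r = 4 m
Using a_c = v^2 / r
a_c = 7^2 / 4
a_c = 49 / 4
a_c = 49/4 m/s^2

49/4 m/s^2


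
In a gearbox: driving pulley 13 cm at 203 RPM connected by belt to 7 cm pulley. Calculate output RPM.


Given: D1 = 13 cm, w1 = 203 RPM, D2 = 7 cm
Using D1*w1 = D2*w2
w2 = D1*w1 / D2
w2 = 13*203 / 7
w2 = 2639 / 7
w2 = 377 RPM

377 RPM


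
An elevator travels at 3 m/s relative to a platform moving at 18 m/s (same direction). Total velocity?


Given: object velocity = 3 m/s, platform velocity = 18 m/s (same direction)
Using classical velocity addition: v_total = v_object + v_platform
v_total = 3 + 18
v_total = 21 m/s

21 m/s


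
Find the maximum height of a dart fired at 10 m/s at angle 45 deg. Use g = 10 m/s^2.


Given: v0 = 10 m/s, theta = 45 deg, g = 10 m/s^2
sin^2(45) = 1/2
Using H = v0^2 * sin^2(theta) / (2*g)
H = 10^2 * 1/2 / (2*10)
H = 100 * 1/2 / 20
H = 50 / 20
H = 5/2 m

5/2 m


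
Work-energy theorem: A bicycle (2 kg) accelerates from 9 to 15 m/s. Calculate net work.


Given: m = 2 kg, v0 = 9 m/s, v = 15 m/s
Using W = (1/2)*m*(v^2 - v0^2)
v^2 = 15^2 = 225
v0^2 = 9^2 = 81
v^2 - v0^2 = 225 - 81 = 144
W = (1/2)*2*144 = 144 J

144 J


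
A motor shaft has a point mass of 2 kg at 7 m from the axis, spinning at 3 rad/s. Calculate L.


Given: m = 2 kg, r = 7 m, omega = 3 rad/s
For a point mass: I = m*r^2
I = 2*7^2 = 2*49 = 98
L = I*omega = 98*3
L = 294 kg*m^2/s

294 kg*m^2/s


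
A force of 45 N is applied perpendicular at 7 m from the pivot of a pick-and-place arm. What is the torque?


Given: F = 45 N, r = 7 m, angle = 90 deg (perpendicular)
Using tau = F * r * sin(90)
sin(90) = 1
tau = 45 * 7 * 1
tau = 315 Nm

315 Nm


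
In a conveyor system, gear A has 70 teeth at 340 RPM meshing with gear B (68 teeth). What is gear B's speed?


Given: N1 = 70 teeth, w1 = 340 RPM, N2 = 68 teeth
Using N1*w1 = N2*w2
w2 = N1*w1 / N2
w2 = 70*340 / 68
w2 = 23800 / 68
w2 = 350 RPM

350 RPM


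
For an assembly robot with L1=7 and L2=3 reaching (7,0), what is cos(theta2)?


Given: L1 = 7, L2 = 3, target (x, y) = (7, 0)
Using cos(theta2) = (x^2 + y^2 - L1^2 - L2^2) / (2*L1*L2)
x^2 + y^2 = 7^2 + 0 = 49
L1^2 + L2^2 = 49 + 9 = 58
Numerator = 49 - 58 = -9
Denominator = 2*7*3 = 42
cos(theta2) = -9/42 = -3/14

-3/14


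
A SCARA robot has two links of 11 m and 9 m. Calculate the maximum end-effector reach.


Given: L1 = 11 m, L2 = 9 m
For a 2-link planar arm, max reach = L1 + L2 (fully extended)
Max reach = 11 + 9
Max reach = 20 m

20 m


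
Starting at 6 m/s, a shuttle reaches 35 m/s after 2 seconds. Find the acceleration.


Given: initial velocity v0 = 6 m/s, final velocity v = 35 m/s, time t = 2 s
Using a = (v - v0) / t
a = (35 - 6) / 2
a = 29 / 2
a = 29/2 m/s^2

29/2 m/s^2


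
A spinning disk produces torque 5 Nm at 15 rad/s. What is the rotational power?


Given: tau = 5 Nm, omega = 15 rad/s
Using P = tau * omega
P = 5 * 15
P = 75 W

75 W


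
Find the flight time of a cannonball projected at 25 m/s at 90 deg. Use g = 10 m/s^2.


Given: v0 = 25 m/s, theta = 90 deg, g = 10 m/s^2
sin(90) = 1
Using T = 2*v0*sin(theta) / g
T = 2*25*1 / 10
T = 50 / 10
T = 5 s

5 s


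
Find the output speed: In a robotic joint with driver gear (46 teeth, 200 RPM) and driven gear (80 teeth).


Given: N1 = 46 teeth, w1 = 200 RPM, N2 = 80 teeth
Using N1*w1 = N2*w2
w2 = N1*w1 / N2
w2 = 46*200 / 80
w2 = 9200 / 80
w2 = 115 RPM

115 RPM


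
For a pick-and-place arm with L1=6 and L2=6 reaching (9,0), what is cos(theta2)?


Given: L1 = 6, L2 = 6, target (x, y) = (9, 0)
Using cos(theta2) = (x^2 + y^2 - L1^2 - L2^2) / (2*L1*L2)
x^2 + y^2 = 9^2 + 0 = 81
L1^2 + L2^2 = 36 + 36 = 72
Numerator = 81 - 72 = 9
Denominator = 2*6*6 = 72
cos(theta2) = 9/72 = 1/8

1/8


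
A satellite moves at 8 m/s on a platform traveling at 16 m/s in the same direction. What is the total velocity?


Given: object velocity = 8 m/s, platform velocity = 16 m/s (same direction)
Using classical velocity addition: v_total = v_object + v_platform
v_total = 8 + 16
v_total = 24 m/s

24 m/s


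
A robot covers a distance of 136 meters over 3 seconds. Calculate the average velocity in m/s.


Given: distance d = 136 m, time t = 3 s
Using v = d / t
v = 136 / 3
v = 136/3 m/s

136/3 m/s


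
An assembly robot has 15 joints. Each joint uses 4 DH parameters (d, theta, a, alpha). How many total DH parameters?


Given: 15 joints, 4 DH parameters per joint (d, theta, a, alpha)
Total DH parameters = number_of_joints * 4
Total = 15 * 4
Total = 60

60


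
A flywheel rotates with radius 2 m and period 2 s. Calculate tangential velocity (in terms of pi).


Given: radius r = 2 m, period T = 2 s
Using v = 2*pi*r / T
v = 2*pi*2 / 2
v = 4*pi / 2
v = 2*pi m/s

2*pi m/s


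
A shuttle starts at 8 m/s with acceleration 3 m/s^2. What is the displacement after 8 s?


Given: v0 = 8 m/s, a = 3 m/s^2, t = 8 s
Using s = v0*t + (1/2)*a*t^2
s = 8*8 + (1/2)*3*8^2
s = 64 + (1/2)*192
s = 64 + 96
s = 160

160 m


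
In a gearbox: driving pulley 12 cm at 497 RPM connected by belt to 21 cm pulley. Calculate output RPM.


Given: D1 = 12 cm, w1 = 497 RPM, D2 = 21 cm
Using D1*w1 = D2*w2
w2 = D1*w1 / D2
w2 = 12*497 / 21
w2 = 5964 / 21
w2 = 284 RPM

284 RPM


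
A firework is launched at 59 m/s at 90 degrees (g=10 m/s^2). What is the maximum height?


Given: v0 = 59 m/s, theta = 90 deg, g = 10 m/s^2
sin^2(90) = 1
Using H = v0^2 * sin^2(theta) / (2*g)
H = 59^2 * 1 / (2*10)
H = 3481 * 1 / 20
H = 3481 / 20
H = 3481/20 m

3481/20 m


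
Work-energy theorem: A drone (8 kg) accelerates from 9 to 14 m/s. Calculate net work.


Given: m = 8 kg, v0 = 9 m/s, v = 14 m/s
Using W = (1/2)*m*(v^2 - v0^2)
v^2 = 14^2 = 196
v0^2 = 9^2 = 81
v^2 - v0^2 = 196 - 81 = 115
W = (1/2)*8*115 = 460 J

460 J


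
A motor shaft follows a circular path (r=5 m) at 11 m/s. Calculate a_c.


Given: v = 11 m/s, r = 5 m
Using a_c = v^2 / r
a_c = 11^2 / 5
a_c = 121 / 5
a_c = 121/5 m/s^2

121/5 m/s^2


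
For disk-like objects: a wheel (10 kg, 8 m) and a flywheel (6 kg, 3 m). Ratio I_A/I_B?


Given: M1=10 kg, R1=8 m, M2=6 kg, R2=3 m
For a disk: I = (1/2)*M*R^2, so I_A/I_B = (M1*R1^2)/(M2*R2^2)
M1*R1^2 = 10*64 = 640
M2*R2^2 = 6*9 = 54
I_A/I_B = 640/54 = 320/27

320/27


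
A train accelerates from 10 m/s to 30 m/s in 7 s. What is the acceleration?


Given: initial velocity v0 = 10 m/s, final velocity v = 30 m/s, time t = 7 s
Using a = (v - v0) / t
a = (30 - 10) / 7
a = 20 / 7
a = 20/7 m/s^2

20/7 m/s^2


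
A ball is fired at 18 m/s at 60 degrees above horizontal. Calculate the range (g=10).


Given: v0 = 18 m/s, theta = 60 deg, g = 10 m/s^2
sin(2*60) = sin(120) = sqrt(3)/2
Using R = v0^2 * sin(2*theta) / g
R = 18^2 * (sqrt(3)/2) / 10
R = 324 * sqrt(3) / 20
R = 81/5*sqrt(3) m

81/5*sqrt(3) m


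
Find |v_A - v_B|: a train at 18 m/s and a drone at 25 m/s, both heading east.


Given: v_A = 18 m/s east, v_B = 25 m/s east
Both move in the same direction; relative speed = |v_A - v_B|
|18 - 25| = |-7|
= 7 m/s

7 m/s


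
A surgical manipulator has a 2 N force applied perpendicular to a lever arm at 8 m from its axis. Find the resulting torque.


Given: F = 2 N, r = 8 m, angle = 90 deg (perpendicular)
Using tau = F * r * sin(90)
sin(90) = 1
tau = 2 * 8 * 1
tau = 16 Nm

16 Nm


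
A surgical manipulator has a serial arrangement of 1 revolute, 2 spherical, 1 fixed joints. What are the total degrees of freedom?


Given: serial robot with 1 revolute, 2 spherical, 1 fixed joints
DOF contribution per joint type: revolute=1, prismatic=1, spherical=3, fixed=0
DOF = 1*1 + 2*3 + 1*0
DOF = 7

7


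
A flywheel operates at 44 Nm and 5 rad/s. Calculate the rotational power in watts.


Given: tau = 44 Nm, omega = 5 rad/s
Using P = tau * omega
P = 44 * 5
P = 220 W

220 W


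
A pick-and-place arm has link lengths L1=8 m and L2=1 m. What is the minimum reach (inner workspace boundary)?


Given: L1 = 8 m, L2 = 1 m
For a 2-link planar arm, min reach = |L1 - L2| (second link folded back)
Min reach = |8 - 1|
Min reach = 7 m

7 m


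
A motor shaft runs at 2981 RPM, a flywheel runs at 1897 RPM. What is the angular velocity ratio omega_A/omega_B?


Given: RPM_A = 2981, RPM_B = 1897
omega = 2*pi*RPM/60, so omega_A/omega_B = RPM_A / RPM_B
omega_A/omega_B = 2981 / 1897
omega_A/omega_B = 11/7

11/7


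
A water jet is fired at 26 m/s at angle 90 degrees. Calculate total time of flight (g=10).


Given: v0 = 26 m/s, theta = 90 deg, g = 10 m/s^2
sin(90) = 1
Using T = 2*v0*sin(theta) / g
T = 2*26*1 / 10
T = 52 / 10
T = 26/5 s

26/5 s


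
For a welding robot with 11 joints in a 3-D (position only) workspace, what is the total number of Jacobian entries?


Given: task space dimension = 3, joints = 11
Jacobian is a 3 x 11 matrix
Total entries = rows * columns
Total = 3 * 11
Total = 33

33


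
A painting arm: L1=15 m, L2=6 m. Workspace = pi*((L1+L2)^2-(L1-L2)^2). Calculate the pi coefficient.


Given: L1 = 15, L2 = 6
(L1+L2)^2 = (21)^2 = 441
(L1-L2)^2 = (9)^2 = 81
Difference = 441 - 81 = 360
This equals 4*L1*L2 = 4*15*6 = 360
Workspace area = 360*pi

360


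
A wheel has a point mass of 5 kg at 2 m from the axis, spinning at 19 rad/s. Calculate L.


Given: m = 5 kg, r = 2 m, omega = 19 rad/s
For a point mass: I = m*r^2
I = 5*2^2 = 5*4 = 20
L = I*omega = 20*19
L = 380 kg*m^2/s

380 kg*m^2/s


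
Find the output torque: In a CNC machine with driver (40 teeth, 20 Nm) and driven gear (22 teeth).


Given: N1 = 40, N2 = 22, T1 = 20 Nm
Using T2/T1 = N2/N1
T2 = T1 * N2 / N1
T2 = 20 * 22 / 40
T2 = 440 / 40
T2 = 11 Nm

11 Nm


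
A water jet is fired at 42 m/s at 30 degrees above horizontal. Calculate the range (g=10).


Given: v0 = 42 m/s, theta = 30 deg, g = 10 m/s^2
sin(2*30) = sin(60) = sqrt(3)/2
Using R = v0^2 * sin(2*theta) / g
R = 42^2 * (sqrt(3)/2) / 10
R = 1764 * sqrt(3) / 20
R = 441/5*sqrt(3) m

441/5*sqrt(3) m


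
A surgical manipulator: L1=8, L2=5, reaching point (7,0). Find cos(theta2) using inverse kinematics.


Given: L1 = 8, L2 = 5, target (x, y) = (7, 0)
Using cos(theta2) = (x^2 + y^2 - L1^2 - L2^2) / (2*L1*L2)
x^2 + y^2 = 7^2 + 0 = 49
L1^2 + L2^2 = 64 + 25 = 89
Numerator = 49 - 89 = -40
Denominator = 2*8*5 = 80
cos(theta2) = -40/80 = -1/2

-1/2


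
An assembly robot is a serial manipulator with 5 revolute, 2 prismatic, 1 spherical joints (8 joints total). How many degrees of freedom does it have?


Given: serial robot with 5 revolute, 2 prismatic, 1 spherical joints
DOF contribution per joint type: revolute=1, prismatic=1, spherical=3, fixed=0
DOF = 5*1 + 2*1 + 1*3
DOF = 10

10


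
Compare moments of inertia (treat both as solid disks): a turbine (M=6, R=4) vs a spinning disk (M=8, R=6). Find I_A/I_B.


Given: M1=6 kg, R1=4 m, M2=8 kg, R2=6 m
For a disk: I = (1/2)*M*R^2, so I_A/I_B = (M1*R1^2)/(M2*R2^2)
M1*R1^2 = 6*16 = 96
M2*R2^2 = 8*36 = 288
I_A/I_B = 96/288 = 1/3

1/3


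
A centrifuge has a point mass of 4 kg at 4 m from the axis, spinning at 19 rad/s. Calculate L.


Given: m = 4 kg, r = 4 m, omega = 19 rad/s
For a point mass: I = m*r^2
I = 4*4^2 = 4*16 = 64
L = I*omega = 64*19
L = 1216 kg*m^2/s

1216 kg*m^2/s


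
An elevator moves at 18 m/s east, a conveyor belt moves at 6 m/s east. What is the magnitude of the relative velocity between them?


Given: v_A = 18 m/s east, v_B = 6 m/s east
Both move in the same direction; relative speed = |v_A - v_B|
|18 - 6| = |12|
= 12 m/s

12 m/s


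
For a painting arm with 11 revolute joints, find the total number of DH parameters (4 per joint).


Given: 11 joints, 4 DH parameters per joint (d, theta, a, alpha)
Total DH parameters = number_of_joints * 4
Total = 11 * 4
Total = 44

44


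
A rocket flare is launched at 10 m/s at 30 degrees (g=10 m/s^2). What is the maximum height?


Given: v0 = 10 m/s, theta = 30 deg, g = 10 m/s^2
sin^2(30) = 1/4
Using H = v0^2 * sin^2(theta) / (2*g)
H = 10^2 * 1/4 / (2*10)
H = 100 * 1/4 / 20
H = 25 / 20
H = 5/4 m

5/4 m


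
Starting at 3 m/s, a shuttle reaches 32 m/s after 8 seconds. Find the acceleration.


Given: initial velocity v0 = 3 m/s, final velocity v = 32 m/s, time t = 8 s
Using a = (v - v0) / t
a = (32 - 3) / 8
a = 29 / 8
a = 29/8 m/s^2

29/8 m/s^2


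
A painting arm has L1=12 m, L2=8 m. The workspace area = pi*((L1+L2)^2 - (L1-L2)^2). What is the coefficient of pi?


Given: L1 = 12, L2 = 8
(L1+L2)^2 = (20)^2 = 400
(L1-L2)^2 = (4)^2 = 16
Difference = 400 - 16 = 384
This equals 4*L1*L2 = 4*12*8 = 384
Workspace area = 384*pi

384


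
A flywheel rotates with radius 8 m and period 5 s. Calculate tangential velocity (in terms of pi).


Given: radius r = 8 m, period T = 5 s
Using v = 2*pi*r / T
v = 2*pi*8 / 5
v = 16*pi / 5
v = 16/5*pi m/s

16/5*pi m/s


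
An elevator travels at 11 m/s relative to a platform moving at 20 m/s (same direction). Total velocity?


Given: object velocity = 11 m/s, platform velocity = 20 m/s (same direction)
Using classical velocity addition: v_total = v_object + v_platform
v_total = 11 + 20
v_total = 31 m/s

31 m/s


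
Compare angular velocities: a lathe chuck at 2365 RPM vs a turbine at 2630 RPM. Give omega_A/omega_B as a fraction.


Given: RPM_A = 2365, RPM_B = 2630
omega = 2*pi*RPM/60, so omega_A/omega_B = RPM_A / RPM_B
omega_A/omega_B = 2365 / 2630
omega_A/omega_B = 473/526

473/526


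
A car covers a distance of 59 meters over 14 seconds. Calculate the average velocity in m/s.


Given: distance d = 59 m, time t = 14 s
Using v = d / t
v = 59 / 14
v = 59/14 m/s

59/14 m/s


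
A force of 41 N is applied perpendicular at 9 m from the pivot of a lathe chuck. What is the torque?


Given: F = 41 N, r = 9 m, angle = 90 deg (perpendicular)
Using tau = F * r * sin(90)
sin(90) = 1
tau = 41 * 9 * 1
tau = 369 Nm

369 Nm


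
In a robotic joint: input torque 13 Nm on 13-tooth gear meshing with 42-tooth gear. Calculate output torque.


Given: N1 = 13, N2 = 42, T1 = 13 Nm
Using T2/T1 = N2/N1
T2 = T1 * N2 / N1
T2 = 13 * 42 / 13
T2 = 546 / 13
T2 = 42 Nm

42 Nm


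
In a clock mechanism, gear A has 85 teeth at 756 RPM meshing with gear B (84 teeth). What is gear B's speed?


Given: N1 = 85 teeth, w1 = 756 RPM, N2 = 84 teeth
Using N1*w1 = N2*w2
w2 = N1*w1 / N2
w2 = 85*756 / 84
w2 = 64260 / 84
w2 = 765 RPM

765 RPM


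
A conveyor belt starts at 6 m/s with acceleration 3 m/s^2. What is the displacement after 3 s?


Given: v0 = 6 m/s, a = 3 m/s^2, t = 3 s
Using s = v0*t + (1/2)*a*t^2
s = 6*3 + (1/2)*3*3^2
s = 18 + (1/2)*27
s = 18 + 27/2
s = 63/2

63/2 m


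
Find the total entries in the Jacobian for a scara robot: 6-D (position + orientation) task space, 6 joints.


Given: task space dimension = 6, joints = 6
Jacobian is a 6 x 6 matrix
Total entries = rows * columns
Total = 6 * 6
Total = 36

36


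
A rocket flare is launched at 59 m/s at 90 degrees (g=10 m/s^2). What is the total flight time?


Given: v0 = 59 m/s, theta = 90 deg, g = 10 m/s^2
sin(90) = 1
Using T = 2*v0*sin(theta) / g
T = 2*59*1 / 10
T = 118 / 10
T = 59/5 s

59/5 s


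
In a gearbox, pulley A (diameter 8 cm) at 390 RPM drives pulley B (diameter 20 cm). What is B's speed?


Given: D1 = 8 cm, w1 = 390 RPM, D2 = 20 cm
Using D1*w1 = D2*w2
w2 = D1*w1 / D2
w2 = 8*390 / 20
w2 = 3120 / 20
w2 = 156 RPM

156 RPM


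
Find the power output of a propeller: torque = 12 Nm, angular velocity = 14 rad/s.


Given: tau = 12 Nm, omega = 14 rad/s
Using P = tau * omega
P = 12 * 14
P = 168 W

168 W


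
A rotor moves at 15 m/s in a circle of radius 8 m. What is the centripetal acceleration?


Given: v = 15 m/s, r = 8 m
Using a_c = v^2 / r
a_c = 15^2 / 8
a_c = 225 / 8
a_c = 225/8 m/s^2

225/8 m/s^2


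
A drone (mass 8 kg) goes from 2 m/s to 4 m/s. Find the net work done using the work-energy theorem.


Given: m = 8 kg, v0 = 2 m/s, v = 4 m/s
Using W = (1/2)*m*(v^2 - v0^2)
v^2 = 4^2 = 16
v0^2 = 2^2 = 4
v^2 - v0^2 = 16 - 4 = 12
W = (1/2)*8*12 = 48 J

48 J


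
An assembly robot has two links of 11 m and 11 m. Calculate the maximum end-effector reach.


Given: L1 = 11 m, L2 = 11 m
For a 2-link planar arm, max reach = L1 + L2 (fully extended)
Max reach = 11 + 11
Max reach = 22 m

22 m


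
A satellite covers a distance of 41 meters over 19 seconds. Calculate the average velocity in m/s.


Given: distance d = 41 m, time t = 19 s
Using v = d / t
v = 41 / 19
v = 41/19 m/s

41/19 m/s


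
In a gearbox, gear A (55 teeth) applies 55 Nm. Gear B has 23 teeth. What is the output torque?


Given: N1 = 55, N2 = 23, T1 = 55 Nm
Using T2/T1 = N2/N1
T2 = T1 * N2 / N1
T2 = 55 * 23 / 55
T2 = 1265 / 55
T2 = 23 Nm

23 Nm


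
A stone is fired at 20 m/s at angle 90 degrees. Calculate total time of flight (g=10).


Given: v0 = 20 m/s, theta = 90 deg, g = 10 m/s^2
sin(90) = 1
Using T = 2*v0*sin(theta) / g
T = 2*20*1 / 10
T = 40 / 10
T = 4 s

4 s


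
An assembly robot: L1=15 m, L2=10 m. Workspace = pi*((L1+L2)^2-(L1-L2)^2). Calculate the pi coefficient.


Given: L1 = 15, L2 = 10
(L1+L2)^2 = (25)^2 = 625
(L1-L2)^2 = (5)^2 = 25
Difference = 625 - 25 = 600
This equals 4*L1*L2 = 4*15*10 = 600
Workspace area = 600*pi

600


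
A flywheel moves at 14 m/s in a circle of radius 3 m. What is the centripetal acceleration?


Given: v = 14 m/s, r = 3 m
Using a_c = v^2 / r
a_c = 14^2 / 3
a_c = 196 / 3
a_c = 196/3 m/s^2

196/3 m/s^2


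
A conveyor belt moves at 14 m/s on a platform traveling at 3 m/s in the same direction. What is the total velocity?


Given: object velocity = 14 m/s, platform velocity = 3 m/s (same direction)
Using classical velocity addition: v_total = v_object + v_platform
v_total = 14 + 3
v_total = 17 m/s

17 m/s


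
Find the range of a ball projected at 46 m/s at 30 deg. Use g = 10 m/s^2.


Given: v0 = 46 m/s, theta = 30 deg, g = 10 m/s^2
sin(2*30) = sin(60) = sqrt(3)/2
Using R = v0^2 * sin(2*theta) / g
R = 46^2 * (sqrt(3)/2) / 10
R = 2116 * sqrt(3) / 20
R = 529/5*sqrt(3) m

529/5*sqrt(3) m


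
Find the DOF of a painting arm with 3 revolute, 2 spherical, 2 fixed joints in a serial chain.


Given: serial robot with 3 revolute, 2 spherical, 2 fixed joints
DOF contribution per joint type: revolute=1, prismatic=1, spherical=3, fixed=0
DOF = 3*1 + 2*3 + 2*0
DOF = 9

9


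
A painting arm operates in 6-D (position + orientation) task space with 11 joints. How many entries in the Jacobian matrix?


Given: task space dimension = 6, joints = 11
Jacobian is a 6 x 11 matrix
Total entries = rows * columns
Total = 6 * 11
Total = 66

66


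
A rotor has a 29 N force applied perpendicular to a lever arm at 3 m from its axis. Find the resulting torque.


Given: F = 29 N, r = 3 m, angle = 90 deg (perpendicular)
Using tau = F * r * sin(90)
sin(90) = 1
tau = 29 * 3 * 1
tau = 87 Nm

87 Nm
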